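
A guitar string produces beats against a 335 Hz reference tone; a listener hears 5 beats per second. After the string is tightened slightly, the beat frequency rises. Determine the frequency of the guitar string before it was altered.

|f − 335| = 5, so the guitar string was at either 330 Hz or 340 Hz.
Increasing tension raises a string's frequency; the adjustment raises the guitar string's frequency.
The beat rate rose, so the adjustment moved the guitar string further from 335 Hz — it was already above the reference.

340 Hz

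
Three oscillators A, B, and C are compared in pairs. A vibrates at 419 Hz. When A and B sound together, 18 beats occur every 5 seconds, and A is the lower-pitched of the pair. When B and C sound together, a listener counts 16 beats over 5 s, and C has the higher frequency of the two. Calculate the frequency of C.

425.8 Hz

A–B: Beat frequency = 18/5 = 3.6 Hz.
B is above A, so f_B = 419 + 3.6 = 422.6 Hz.
B–C: Beat frequency = 16/5 = 3.2 Hz.
C is above B, so f_C = 422.6 + 3.2 = 425.8 Hz.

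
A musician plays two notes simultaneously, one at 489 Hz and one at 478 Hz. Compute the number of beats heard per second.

Beats arise from superposition of two nearby frequencies; the beat rate is |f₁ − f₂|.
|489 − 478| = 11 Hz.

11 Hz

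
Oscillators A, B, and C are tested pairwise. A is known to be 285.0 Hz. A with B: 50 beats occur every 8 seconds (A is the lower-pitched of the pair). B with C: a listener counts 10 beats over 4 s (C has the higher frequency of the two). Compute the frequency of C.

A–B: Beat frequency = 50/8 = 6.25 Hz.
B is above A, so f_B = 285.0 + 6.25 = 291.25 Hz.
B–C: Beat frequency = 10/4 = 2.5 Hz.
C is above B, so f_C = 291.25 + 2.5 = 293.75 Hz.

293.75 Hz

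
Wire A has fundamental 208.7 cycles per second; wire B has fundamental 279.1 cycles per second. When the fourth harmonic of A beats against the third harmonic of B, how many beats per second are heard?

2.5 Hz

Fourth harmonic of the first: 4·208.7 = 834.8 Hz.
Third harmonic of the second: 3·279.1 = 837.3 Hz.
f_beat = |834.8 − 837.3| = 2.5 Hz.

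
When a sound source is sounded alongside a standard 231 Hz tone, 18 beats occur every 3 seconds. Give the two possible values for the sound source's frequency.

225 Hz or 237 Hz

Beat frequency = 18/3 = 6 Hz.
|f − 231| = 6, so f = 231 ± 6.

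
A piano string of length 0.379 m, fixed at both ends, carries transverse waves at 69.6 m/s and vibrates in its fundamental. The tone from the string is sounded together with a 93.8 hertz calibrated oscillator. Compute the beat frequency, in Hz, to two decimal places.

1.98 Hz

For a string fixed at both ends, f_n = n·v/(2L) = 1·69.6/(2·0.379) = 91.8206 Hz.
f_beat = |91.8206 − 93.8| = 1.98 Hz.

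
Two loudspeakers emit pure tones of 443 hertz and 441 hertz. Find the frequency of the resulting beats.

f_beat = |f₁ − f₂|.
|443 − 441| = 2 Hz.

2 Hz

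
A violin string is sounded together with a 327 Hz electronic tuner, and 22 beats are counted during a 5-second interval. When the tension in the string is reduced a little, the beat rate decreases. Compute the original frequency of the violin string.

Beat frequency = 22/5 = 4.4 Hz.
|f − 327| = 4.4, so the violin string was at either 322.6 Hz or 331.4 Hz.
Lower tension means lower frequency; the adjustment lowers the violin string's frequency.
The beat rate fell, so the adjustment moved the violin string toward 327 Hz — it must have started above the reference.

331.4 Hz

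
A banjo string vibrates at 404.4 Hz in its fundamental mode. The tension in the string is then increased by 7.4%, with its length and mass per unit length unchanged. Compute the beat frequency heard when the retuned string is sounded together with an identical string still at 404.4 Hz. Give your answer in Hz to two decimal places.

14.70 Hz

For a string, f ∝ √T, so the new frequency is 404.4·√1.074 = 419.0958 Hz.
f_beat = |419.0958 − 404.4| = 14.70 Hz.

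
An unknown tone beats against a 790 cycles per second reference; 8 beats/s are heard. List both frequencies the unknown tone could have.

782 Hz or 798 Hz

|f − 790| = 8, so f = 790 ± 8.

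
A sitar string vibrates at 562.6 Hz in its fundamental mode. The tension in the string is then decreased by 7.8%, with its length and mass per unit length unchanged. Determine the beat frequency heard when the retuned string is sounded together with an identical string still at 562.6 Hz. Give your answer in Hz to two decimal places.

For a string, f ∝ √T, so the new frequency is 562.6·√0.922 = 540.2132 Hz.
f_beat = |540.2132 − 562.6| = 22.39 Hz.

22.39 Hz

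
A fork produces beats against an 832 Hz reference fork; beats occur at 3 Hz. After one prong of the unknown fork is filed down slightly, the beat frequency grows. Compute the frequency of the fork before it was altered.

835 Hz

|f − 832| = 3, so the fork was at either 829 Hz or 835 Hz.
Filing a prong removes mass and raises the fork's frequency; the adjustment raises the fork's frequency.
The beat rate rose, so the adjustment moved the fork further from 832 Hz — it was already above the reference.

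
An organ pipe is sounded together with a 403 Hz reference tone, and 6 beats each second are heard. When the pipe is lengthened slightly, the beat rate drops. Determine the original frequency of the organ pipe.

409 Hz

|f − 403| = 6, so the organ pipe was at either 397 Hz or 409 Hz.
A longer pipe has a lower fundamental; the adjustment lowers the organ pipe's frequency.
The beat rate fell, so the adjustment moved the organ pipe toward 403 Hz — it must have started above the reference.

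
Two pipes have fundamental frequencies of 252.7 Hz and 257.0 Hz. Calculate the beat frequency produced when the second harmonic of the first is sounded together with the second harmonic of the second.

Second harmonic of the first: 2·252.7 = 505.4 Hz.
Second harmonic of the second: 2·257.0 = 514.0 Hz.
f_beat = |505.4 − 514.0| = 8.6 Hz.

8.6 Hz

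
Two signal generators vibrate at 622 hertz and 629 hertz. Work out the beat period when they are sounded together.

f_beat = |622 − 629| = 7 Hz.
Beat period T = 1 / f_beat = 1 / 7 s.

0.143 s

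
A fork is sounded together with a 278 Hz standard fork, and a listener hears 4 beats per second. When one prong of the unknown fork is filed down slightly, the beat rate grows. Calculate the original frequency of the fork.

|f − 278| = 4, so the fork was at either 274 Hz or 282 Hz.
Filing a prong removes mass and raises the fork's frequency; the adjustment raises the fork's frequency.
The beat rate rose, so the adjustment moved the fork further from 278 Hz — it was already above the reference.

282 Hz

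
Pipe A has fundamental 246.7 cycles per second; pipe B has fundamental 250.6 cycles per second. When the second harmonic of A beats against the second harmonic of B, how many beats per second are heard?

7.8 Hz

Second harmonic of the first: 2·246.7 = 493.4 Hz.
Second harmonic of the second: 2·250.6 = 501.2 Hz.
f_beat = |493.4 − 501.2| = 7.8 Hz.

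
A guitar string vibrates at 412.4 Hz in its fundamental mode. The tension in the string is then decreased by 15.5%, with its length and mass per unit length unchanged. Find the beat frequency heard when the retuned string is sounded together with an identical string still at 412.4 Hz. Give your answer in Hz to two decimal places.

33.31 Hz

For a string, f ∝ √T, so the new frequency is 412.4·√0.845 = 379.0941 Hz.
f_beat = |379.0941 − 412.4| = 33.31 Hz.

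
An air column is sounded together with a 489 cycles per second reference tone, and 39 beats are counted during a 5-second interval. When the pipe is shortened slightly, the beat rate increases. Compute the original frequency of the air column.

496.8 Hz

Beat frequency = 39/5 = 7.8 Hz.
|f − 489| = 7.8, so the air column was at either 481.2 Hz or 496.8 Hz.
A shorter pipe has a higher fundamental; the adjustment raises the air column's frequency.
The beat rate rose, so the adjustment moved the air column further from 489 Hz — it was already above the reference.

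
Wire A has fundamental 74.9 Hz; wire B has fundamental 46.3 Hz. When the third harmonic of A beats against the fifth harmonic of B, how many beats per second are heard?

Third harmonic of the first: 3·74.9 = 224.7 Hz.
Fifth harmonic of the second: 5·46.3 = 231.5 Hz.
f_beat = |224.7 − 231.5| = 6.8 Hz.

6.8 Hz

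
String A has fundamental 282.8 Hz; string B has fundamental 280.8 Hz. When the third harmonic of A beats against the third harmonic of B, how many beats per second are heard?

Third harmonic of the first: 3·282.8 = 848.4 Hz.
Third harmonic of the second: 3·280.8 = 842.4 Hz.
f_beat = |848.4 − 842.4| = 6.0 Hz.

6.0 Hz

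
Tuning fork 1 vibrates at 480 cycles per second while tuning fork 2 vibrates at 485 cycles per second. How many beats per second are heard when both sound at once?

5 Hz

f_beat = |f₁ − f₂|.
|480 − 485| = 5 Hz.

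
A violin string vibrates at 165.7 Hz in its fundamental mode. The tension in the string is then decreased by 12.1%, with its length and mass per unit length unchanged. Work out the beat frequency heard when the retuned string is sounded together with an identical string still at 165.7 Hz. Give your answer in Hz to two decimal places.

10.35 Hz

For a string, f ∝ √T, so the new frequency is 165.7·√0.879 = 155.3520 Hz.
f_beat = |155.3520 − 165.7| = 10.35 Hz.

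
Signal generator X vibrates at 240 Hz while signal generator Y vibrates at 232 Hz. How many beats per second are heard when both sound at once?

Beats arise from superposition of two nearby frequencies; the beat rate is |f₁ − f₂|.
|240 − 232| = 8 Hz.

8 Hz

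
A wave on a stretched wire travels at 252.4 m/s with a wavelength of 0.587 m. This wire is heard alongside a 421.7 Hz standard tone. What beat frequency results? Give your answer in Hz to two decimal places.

Source frequency f = v/λ = 252.4/0.587 = 429.9830 Hz.
f_beat = |429.9830 − 421.7| = 8.28 Hz.

8.28 Hz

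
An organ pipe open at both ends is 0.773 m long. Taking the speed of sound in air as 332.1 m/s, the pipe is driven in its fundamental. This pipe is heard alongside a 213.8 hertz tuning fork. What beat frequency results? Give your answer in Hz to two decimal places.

Open pipe: f_n = n·v/(2L) = 1·332.1/(2·0.773) = 214.8124 Hz.
f_beat = |214.8124 − 213.8| = 1.01 Hz.

1.01 Hz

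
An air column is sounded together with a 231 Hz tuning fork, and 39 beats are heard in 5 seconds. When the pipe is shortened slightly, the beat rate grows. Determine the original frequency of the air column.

238.8 Hz

Beat frequency = 39/5 = 7.8 Hz.
|f − 231| = 7.8, so the air column was at either 223.2 Hz or 238.8 Hz.
A shorter pipe has a higher fundamental; the adjustment raises the air column's frequency.
The beat rate rose, so the adjustment moved the air column further from 231 Hz — it was already above the reference.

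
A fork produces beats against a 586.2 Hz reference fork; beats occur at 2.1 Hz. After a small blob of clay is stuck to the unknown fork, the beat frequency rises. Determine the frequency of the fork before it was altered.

584.1 Hz

|f − 586.2| = 2.1, so the fork was at either 584.1 Hz or 588.3 Hz.
Adding mass to a fork lowers its frequency; the adjustment lowers the fork's frequency.
The beat rate rose, so the adjustment moved the fork further from 586.2 Hz — it was already below the reference.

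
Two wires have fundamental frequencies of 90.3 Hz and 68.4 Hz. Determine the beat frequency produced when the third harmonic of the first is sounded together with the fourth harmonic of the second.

2.7 Hz

Third harmonic of the first: 3·90.3 = 270.9 Hz.
Fourth harmonic of the second: 4·68.4 = 273.6 Hz.
f_beat = |270.9 − 273.6| = 2.7 Hz.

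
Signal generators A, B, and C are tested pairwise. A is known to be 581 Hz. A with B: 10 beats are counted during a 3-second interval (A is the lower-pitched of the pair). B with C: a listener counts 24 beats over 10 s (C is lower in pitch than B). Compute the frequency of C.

A–B: Beat frequency = 10/3 = 3.3333 Hz.
B is above A, so f_B = 581 + 3.3333 = 584.3333 Hz.
B–C: Beat frequency = 24/10 = 2.4 Hz.
C is below B, so f_C = 584.3333 − 2.4 = 581.9333 Hz.

581.9333 Hz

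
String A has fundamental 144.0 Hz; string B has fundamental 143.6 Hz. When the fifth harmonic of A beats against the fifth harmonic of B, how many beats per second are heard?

2.0 Hz

Fifth harmonic of the first: 5·144.0 = 720.0 Hz.
Fifth harmonic of the second: 5·143.6 = 718.0 Hz.
f_beat = |720.0 − 718.0| = 2.0 Hz.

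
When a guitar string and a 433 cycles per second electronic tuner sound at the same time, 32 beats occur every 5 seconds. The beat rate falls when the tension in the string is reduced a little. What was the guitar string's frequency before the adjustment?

Beat frequency = 32/5 = 6.4 Hz.
|f − 433| = 6.4, so the guitar string was at either 426.6 Hz or 439.4 Hz.
Lower tension means lower frequency; the adjustment lowers the guitar string's frequency.
The beat rate fell, so the adjustment moved the guitar string toward 433 Hz — it must have started above the reference.

439.4 Hz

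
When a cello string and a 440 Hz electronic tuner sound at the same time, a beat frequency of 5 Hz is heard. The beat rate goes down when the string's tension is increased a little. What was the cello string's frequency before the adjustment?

435 Hz

|f − 440| = 5, so the cello string was at either 435 Hz or 445 Hz.
Higher tension means higher frequency; the adjustment raises the cello string's frequency.
The beat rate fell, so the adjustment moved the cello string toward 440 Hz — it must have started below the reference.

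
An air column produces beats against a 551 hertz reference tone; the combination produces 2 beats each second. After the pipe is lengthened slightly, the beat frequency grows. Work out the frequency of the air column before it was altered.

549 Hz

|f − 551| = 2, so the air column was at either 549 Hz or 553 Hz.
A longer pipe has a lower fundamental; the adjustment lowers the air column's frequency.
The beat rate rose, so the adjustment moved the air column further from 551 Hz — it was already below the reference.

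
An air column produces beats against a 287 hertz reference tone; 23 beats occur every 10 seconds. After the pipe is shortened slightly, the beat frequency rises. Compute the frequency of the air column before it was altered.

Beat frequency = 23/10 = 2.3 Hz.
|f − 287| = 2.3, so the air column was at either 284.7 Hz or 289.3 Hz.
A shorter pipe has a higher fundamental; the adjustment raises the air column's frequency.
The beat rate rose, so the adjustment moved the air column further from 287 Hz — it was already above the reference.

289.3 Hz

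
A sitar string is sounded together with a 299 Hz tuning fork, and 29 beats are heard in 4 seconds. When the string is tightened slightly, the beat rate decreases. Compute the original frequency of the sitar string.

291.75 Hz

Beat frequency = 29/4 = 7.25 Hz.
|f − 299| = 7.25, so the sitar string was at either 291.75 Hz or 306.25 Hz.
Increasing tension raises a string's frequency; the adjustment raises the sitar string's frequency.
The beat rate fell, so the adjustment moved the sitar string toward 299 Hz — it must have started below the reference.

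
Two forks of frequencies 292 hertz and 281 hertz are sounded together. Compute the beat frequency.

Beats arise from superposition of two nearby frequencies; the beat rate is |f₁ − f₂|.
|292 − 281| = 11 Hz.

11 Hz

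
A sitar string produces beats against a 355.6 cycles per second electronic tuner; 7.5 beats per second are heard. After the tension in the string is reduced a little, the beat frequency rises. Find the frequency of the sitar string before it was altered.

|f − 355.6| = 7.5, so the sitar string was at either 348.1 Hz or 363.1 Hz.
Lower tension means lower frequency; the adjustment lowers the sitar string's frequency.
The beat rate rose, so the adjustment moved the sitar string further from 355.6 Hz — it was already below the reference.

348.1 Hz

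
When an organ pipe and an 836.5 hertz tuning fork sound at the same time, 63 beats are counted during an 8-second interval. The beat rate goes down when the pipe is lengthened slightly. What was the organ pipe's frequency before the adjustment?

Beat frequency = 63/8 = 7.875 Hz.
|f − 836.5| = 7.875, so the organ pipe was at either 828.625 Hz or 844.375 Hz.
A longer pipe has a lower fundamental; the adjustment lowers the organ pipe's frequency.
The beat rate fell, so the adjustment moved the organ pipe toward 836.5 Hz — it must have started above the reference.

844.375 Hz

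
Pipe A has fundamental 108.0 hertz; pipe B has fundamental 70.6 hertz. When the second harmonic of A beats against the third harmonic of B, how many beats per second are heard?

Second harmonic of the first: 2·108.0 = 216.0 Hz.
Third harmonic of the second: 3·70.6 = 211.8 Hz.
f_beat = |216.0 − 211.8| = 4.2 Hz.

4.2 Hz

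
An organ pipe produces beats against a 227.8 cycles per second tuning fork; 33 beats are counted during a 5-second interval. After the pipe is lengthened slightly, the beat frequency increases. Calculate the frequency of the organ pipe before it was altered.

221.2 Hz

Beat frequency = 33/5 = 6.6 Hz.
|f − 227.8| = 6.6, so the organ pipe was at either 221.2 Hz or 234.4 Hz.
A longer pipe has a lower fundamental; the adjustment lowers the organ pipe's frequency.
The beat rate rose, so the adjustment moved the organ pipe further from 227.8 Hz — it was already below the reference.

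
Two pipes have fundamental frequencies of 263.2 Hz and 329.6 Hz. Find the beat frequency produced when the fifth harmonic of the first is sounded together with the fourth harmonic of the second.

2.4 Hz

Fifth harmonic of the first: 5·263.2 = 1316.0 Hz.
Fourth harmonic of the second: 4·329.6 = 1318.4 Hz.
f_beat = |1316.0 − 1318.4| = 2.4 Hz.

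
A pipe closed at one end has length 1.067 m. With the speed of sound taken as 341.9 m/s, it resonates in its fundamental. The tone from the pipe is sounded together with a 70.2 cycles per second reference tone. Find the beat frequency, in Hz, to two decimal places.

Closed pipe (odd harmonics): f_n = n·v/(4L) = 1·341.9/(4·1.067) = 80.1078 Hz.
f_beat = |80.1078 − 70.2| = 9.91 Hz.

9.91 Hz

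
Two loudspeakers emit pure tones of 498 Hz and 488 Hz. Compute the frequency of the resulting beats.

10 Hz

The beat frequency equals the magnitude of the frequency difference.
|498 − 488| = 10 Hz.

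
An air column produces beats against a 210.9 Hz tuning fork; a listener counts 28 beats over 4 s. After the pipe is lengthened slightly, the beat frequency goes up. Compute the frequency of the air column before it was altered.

203.9 Hz

Beat frequency = 28/4 = 7 Hz.
|f − 210.9| = 7, so the air column was at either 203.9 Hz or 217.9 Hz.
A longer pipe has a lower fundamental; the adjustment lowers the air column's frequency.
The beat rate rose, so the adjustment moved the air column further from 210.9 Hz — it was already below the reference.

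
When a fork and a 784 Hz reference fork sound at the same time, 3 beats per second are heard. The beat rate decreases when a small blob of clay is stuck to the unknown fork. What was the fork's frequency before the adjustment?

787 Hz

|f − 784| = 3, so the fork was at either 781 Hz or 787 Hz.
Adding mass to a fork lowers its frequency; the adjustment lowers the fork's frequency.
The beat rate fell, so the adjustment moved the fork toward 784 Hz — it must have started above the reference.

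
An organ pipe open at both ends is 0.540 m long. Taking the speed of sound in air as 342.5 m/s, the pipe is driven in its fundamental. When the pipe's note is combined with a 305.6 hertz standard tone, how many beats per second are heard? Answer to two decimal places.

Open pipe: f_n = n·v/(2L) = 1·342.5/(2·0.540) = 317.1296 Hz.
f_beat = |317.1296 − 305.6| = 11.53 Hz.

11.53 Hz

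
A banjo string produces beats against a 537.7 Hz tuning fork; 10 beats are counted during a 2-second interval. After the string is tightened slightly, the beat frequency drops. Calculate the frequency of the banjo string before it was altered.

532.7 Hz

Beat frequency = 10/2 = 5 Hz.
|f − 537.7| = 5, so the banjo string was at either 532.7 Hz or 542.7 Hz.
Increasing tension raises a string's frequency; the adjustment raises the banjo string's frequency.
The beat rate fell, so the adjustment moved the banjo string toward 537.7 Hz — it must have started below the reference.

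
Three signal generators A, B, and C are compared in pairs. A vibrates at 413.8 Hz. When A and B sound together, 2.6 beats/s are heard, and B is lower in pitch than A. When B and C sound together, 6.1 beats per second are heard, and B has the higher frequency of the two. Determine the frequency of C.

B is below A, so f_B = 413.8 − 2.6 = 411.2 Hz.
C is below B, so f_C = 411.2 − 6.1 = 405.1 Hz.

405.1 Hz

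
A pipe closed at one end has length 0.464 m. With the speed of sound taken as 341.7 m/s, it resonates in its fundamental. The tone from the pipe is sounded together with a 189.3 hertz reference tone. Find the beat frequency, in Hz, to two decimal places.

5.19 Hz

Closed pipe (odd harmonics): f_n = n·v/(4L) = 1·341.7/(4·0.464) = 184.1056 Hz.
f_beat = |184.1056 − 189.3| = 5.19 Hz.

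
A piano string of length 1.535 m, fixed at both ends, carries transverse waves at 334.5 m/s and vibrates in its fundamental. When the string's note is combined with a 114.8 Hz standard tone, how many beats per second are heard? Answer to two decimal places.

For a string fixed at both ends, f_n = n·v/(2L) = 1·334.5/(2·1.535) = 108.9577 Hz.
f_beat = |108.9577 − 114.8| = 5.84 Hz.

5.84 Hz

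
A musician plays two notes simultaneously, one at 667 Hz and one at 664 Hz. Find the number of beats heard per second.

3 Hz

f_beat = |f₁ − f₂|.
|667 − 664| = 3 Hz.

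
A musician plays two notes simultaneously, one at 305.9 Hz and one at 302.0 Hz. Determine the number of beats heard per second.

f_beat = |f₁ − f₂|.
|305.9 − 302.0| = 3.9 Hz.

3.9 Hz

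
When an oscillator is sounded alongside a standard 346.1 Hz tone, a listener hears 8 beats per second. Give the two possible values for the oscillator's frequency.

338.1 Hz or 354.1 Hz

|f − 346.1| = 8, so f = 346.1 ± 8.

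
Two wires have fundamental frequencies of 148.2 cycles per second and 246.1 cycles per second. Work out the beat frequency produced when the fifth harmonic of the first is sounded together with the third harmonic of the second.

2.7 Hz

Fifth harmonic of the first: 5·148.2 = 741.0 Hz.
Third harmonic of the second: 3·246.1 = 738.3 Hz.
f_beat = |741.0 − 738.3| = 2.7 Hz.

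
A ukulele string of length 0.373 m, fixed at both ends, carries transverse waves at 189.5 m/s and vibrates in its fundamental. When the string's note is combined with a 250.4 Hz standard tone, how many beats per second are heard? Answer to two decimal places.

3.62 Hz

For a string fixed at both ends, f_n = n·v/(2L) = 1·189.5/(2·0.373) = 254.0214 Hz.
f_beat = |254.0214 − 250.4| = 3.62 Hz.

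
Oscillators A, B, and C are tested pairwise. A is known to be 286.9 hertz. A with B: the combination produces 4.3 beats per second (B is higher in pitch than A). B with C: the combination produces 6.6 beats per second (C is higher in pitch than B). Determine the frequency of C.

297.8 Hz

B is above A, so f_B = 286.9 + 4.3 = 291.2 Hz.
C is above B, so f_C = 291.2 + 6.6 = 297.8 Hz.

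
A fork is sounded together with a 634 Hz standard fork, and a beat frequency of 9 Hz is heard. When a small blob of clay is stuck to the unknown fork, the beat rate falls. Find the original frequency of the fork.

643 Hz

|f − 634| = 9, so the fork was at either 625 Hz or 643 Hz.
Adding mass to a fork lowers its frequency; the adjustment lowers the fork's frequency.
The beat rate fell, so the adjustment moved the fork toward 634 Hz — it must have started above the reference.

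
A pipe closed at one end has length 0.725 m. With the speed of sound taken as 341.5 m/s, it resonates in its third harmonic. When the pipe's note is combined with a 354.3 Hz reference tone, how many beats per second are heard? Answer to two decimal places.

Closed pipe (odd harmonics): f_n = n·v/(4L) = 3·341.5/(4·0.725) = 353.2759 Hz.
f_beat = |353.2759 − 354.3| = 1.02 Hz.

1.02 Hz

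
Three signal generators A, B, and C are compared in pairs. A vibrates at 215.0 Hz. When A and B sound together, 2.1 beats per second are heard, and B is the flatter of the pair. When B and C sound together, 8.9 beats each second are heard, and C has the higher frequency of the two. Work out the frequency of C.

B is below A, so f_B = 215.0 − 2.1 = 212.9 Hz.
C is above B, so f_C = 212.9 + 8.9 = 221.8 Hz.

221.8 Hz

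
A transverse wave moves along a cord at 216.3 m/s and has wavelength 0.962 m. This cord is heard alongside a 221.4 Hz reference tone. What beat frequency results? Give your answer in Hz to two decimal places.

Source frequency f = v/λ = 216.3/0.962 = 224.8441 Hz.
f_beat = |224.8441 − 221.4| = 3.44 Hz.

3.44 Hz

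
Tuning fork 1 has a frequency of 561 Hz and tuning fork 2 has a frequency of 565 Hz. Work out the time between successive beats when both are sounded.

0.250 s

f_beat = |561 − 565| = 4 Hz.
Beat period T = 1 / f_beat = 1 / 4 s.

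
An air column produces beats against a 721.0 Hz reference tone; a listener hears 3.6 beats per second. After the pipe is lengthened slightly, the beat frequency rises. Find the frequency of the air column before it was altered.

|f − 721.0| = 3.6, so the air column was at either 717.4 Hz or 724.6 Hz.
A longer pipe has a lower fundamental; the adjustment lowers the air column's frequency.
The beat rate rose, so the adjustment moved the air column further from 721.0 Hz — it was already below the reference.

717.4 Hz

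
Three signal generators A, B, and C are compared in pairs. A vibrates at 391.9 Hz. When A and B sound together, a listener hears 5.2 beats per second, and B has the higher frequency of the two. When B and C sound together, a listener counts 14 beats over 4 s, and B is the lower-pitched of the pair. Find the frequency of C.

400.6 Hz

B is above A, so f_B = 391.9 + 5.2 = 397.1 Hz.
B–C: Beat frequency = 14/4 = 3.5 Hz.
C is above B, so f_C = 397.1 + 3.5 = 400.6 Hz.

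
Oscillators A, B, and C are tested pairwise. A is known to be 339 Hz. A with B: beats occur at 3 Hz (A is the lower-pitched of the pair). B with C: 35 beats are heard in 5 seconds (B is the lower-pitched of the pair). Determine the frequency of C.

349 Hz

B is above A, so f_B = 339 + 3 = 342 Hz.
B–C: Beat frequency = 35/5 = 7 Hz.
C is above B, so f_C = 342 + 7 = 349 Hz.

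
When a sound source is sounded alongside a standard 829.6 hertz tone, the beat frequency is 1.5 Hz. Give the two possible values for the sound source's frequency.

|f − 829.6| = 1.5, so f = 829.6 ± 1.5.

828.1 Hz or 831.1 Hz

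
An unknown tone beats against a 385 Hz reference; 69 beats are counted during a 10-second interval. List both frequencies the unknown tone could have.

378.1 Hz or 391.9 Hz

Beat frequency = 69/10 = 6.9 Hz.
|f − 385| = 6.9, so f = 385 ± 6.9.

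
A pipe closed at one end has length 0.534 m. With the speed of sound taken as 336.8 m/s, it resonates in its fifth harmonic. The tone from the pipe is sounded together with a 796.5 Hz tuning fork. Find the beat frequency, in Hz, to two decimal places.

Closed pipe (odd harmonics): f_n = n·v/(4L) = 5·336.8/(4·0.534) = 788.3895 Hz.
f_beat = |788.3895 − 796.5| = 8.11 Hz.

8.11 Hz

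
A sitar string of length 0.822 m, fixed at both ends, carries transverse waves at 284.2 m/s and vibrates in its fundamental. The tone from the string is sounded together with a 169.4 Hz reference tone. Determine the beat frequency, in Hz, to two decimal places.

For a string fixed at both ends, f_n = n·v/(2L) = 1·284.2/(2·0.822) = 172.8710 Hz.
f_beat = |172.8710 − 169.4| = 3.47 Hz.

3.47 Hz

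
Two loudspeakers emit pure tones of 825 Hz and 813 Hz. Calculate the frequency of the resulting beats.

12 Hz

The beat frequency equals the magnitude of the frequency difference.
|825 − 813| = 12 Hz.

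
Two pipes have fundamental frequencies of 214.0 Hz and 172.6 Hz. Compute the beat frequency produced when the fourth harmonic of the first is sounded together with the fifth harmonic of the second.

Fourth harmonic of the first: 4·214.0 = 856.0 Hz.
Fifth harmonic of the second: 5·172.6 = 863.0 Hz.
f_beat = |856.0 − 863.0| = 7.0 Hz.

7.0 Hz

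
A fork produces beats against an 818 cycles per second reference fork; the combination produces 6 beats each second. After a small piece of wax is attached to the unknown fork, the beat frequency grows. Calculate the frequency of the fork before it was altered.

812 Hz

|f − 818| = 6, so the fork was at either 812 Hz or 824 Hz.
Loading a fork with wax lowers its frequency; the adjustment lowers the fork's frequency.
The beat rate rose, so the adjustment moved the fork further from 818 Hz — it was already below the reference.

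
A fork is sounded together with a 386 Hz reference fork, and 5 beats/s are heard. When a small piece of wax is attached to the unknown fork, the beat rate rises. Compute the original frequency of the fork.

|f − 386| = 5, so the fork was at either 381 Hz or 391 Hz.
Loading a fork with wax lowers its frequency; the adjustment lowers the fork's frequency.
The beat rate rose, so the adjustment moved the fork further from 386 Hz — it was already below the reference.

381 Hz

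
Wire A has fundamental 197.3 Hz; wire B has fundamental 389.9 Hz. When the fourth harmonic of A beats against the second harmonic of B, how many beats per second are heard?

9.4 Hz

Fourth harmonic of the first: 4·197.3 = 789.2 Hz.
Second harmonic of the second: 2·389.9 = 779.8 Hz.
f_beat = |789.2 − 779.8| = 9.4 Hz.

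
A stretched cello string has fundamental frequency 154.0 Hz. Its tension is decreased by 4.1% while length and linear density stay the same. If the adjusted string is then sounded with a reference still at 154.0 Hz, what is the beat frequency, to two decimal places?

3.19 Hz

For a string, f ∝ √T, so the new frequency is 154.0·√0.959 = 150.8100 Hz.
f_beat = |150.8100 − 154.0| = 3.19 Hz.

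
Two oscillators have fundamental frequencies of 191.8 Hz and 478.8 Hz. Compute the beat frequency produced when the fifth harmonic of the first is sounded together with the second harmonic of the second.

1.4 Hz

Fifth harmonic of the first: 5·191.8 = 959.0 Hz.
Second harmonic of the second: 2·478.8 = 957.6 Hz.
f_beat = |959.0 − 957.6| = 1.4 Hz.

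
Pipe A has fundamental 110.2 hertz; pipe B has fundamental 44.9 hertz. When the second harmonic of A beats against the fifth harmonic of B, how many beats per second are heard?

Second harmonic of the first: 2·110.2 = 220.4 Hz.
Fifth harmonic of the second: 5·44.9 = 224.5 Hz.
f_beat = |220.4 − 224.5| = 4.1 Hz.

4.1 Hz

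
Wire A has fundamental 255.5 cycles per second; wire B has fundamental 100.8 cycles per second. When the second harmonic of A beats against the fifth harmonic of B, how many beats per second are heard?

Second harmonic of the first: 2·255.5 = 511.0 Hz.
Fifth harmonic of the second: 5·100.8 = 504.0 Hz.
f_beat = |511.0 − 504.0| = 7.0 Hz.

7.0 Hz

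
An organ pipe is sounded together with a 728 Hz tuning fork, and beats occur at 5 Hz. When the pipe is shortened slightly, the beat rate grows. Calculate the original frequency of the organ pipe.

|f − 728| = 5, so the organ pipe was at either 723 Hz or 733 Hz.
A shorter pipe has a higher fundamental; the adjustment raises the organ pipe's frequency.
The beat rate rose, so the adjustment moved the organ pipe further from 728 Hz — it was already above the reference.

733 Hz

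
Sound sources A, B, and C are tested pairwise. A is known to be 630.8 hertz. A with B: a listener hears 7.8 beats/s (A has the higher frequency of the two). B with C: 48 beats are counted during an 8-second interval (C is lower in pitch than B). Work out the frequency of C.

617 Hz

B is below A, so f_B = 630.8 − 7.8 = 623 Hz.
B–C: Beat frequency = 48/8 = 6 Hz.
C is below B, so f_C = 623 − 6 = 617 Hz.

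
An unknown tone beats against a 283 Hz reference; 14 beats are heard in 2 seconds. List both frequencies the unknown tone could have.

Beat frequency = 14/2 = 7 Hz.
|f − 283| = 7, so f = 283 ± 7.

276 Hz or 290 Hz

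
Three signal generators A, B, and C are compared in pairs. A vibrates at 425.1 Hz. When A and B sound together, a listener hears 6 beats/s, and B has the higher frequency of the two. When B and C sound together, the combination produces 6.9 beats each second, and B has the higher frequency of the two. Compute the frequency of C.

424.2 Hz

B is above A, so f_B = 425.1 + 6 = 431.1 Hz.
C is below B, so f_C = 431.1 − 6.9 = 424.2 Hz.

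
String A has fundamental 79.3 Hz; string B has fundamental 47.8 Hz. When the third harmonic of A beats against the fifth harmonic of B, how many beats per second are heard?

1.1 Hz

Third harmonic of the first: 3·79.3 = 237.9 Hz.
Fifth harmonic of the second: 5·47.8 = 239.0 Hz.
f_beat = |237.9 − 239.0| = 1.1 Hz.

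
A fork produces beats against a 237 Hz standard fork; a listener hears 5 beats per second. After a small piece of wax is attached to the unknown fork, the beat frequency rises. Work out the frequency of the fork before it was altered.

232 Hz

|f − 237| = 5, so the fork was at either 232 Hz or 242 Hz.
Loading a fork with wax lowers its frequency; the adjustment lowers the fork's frequency.
The beat rate rose, so the adjustment moved the fork further from 237 Hz — it was already below the reference.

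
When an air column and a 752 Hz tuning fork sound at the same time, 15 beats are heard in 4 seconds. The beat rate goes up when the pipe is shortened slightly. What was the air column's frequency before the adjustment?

Beat frequency = 15/4 = 3.75 Hz.
|f − 752| = 3.75, so the air column was at either 748.25 Hz or 755.75 Hz.
A shorter pipe has a higher fundamental; the adjustment raises the air column's frequency.
The beat rate rose, so the adjustment moved the air column further from 752 Hz — it was already above the reference.

755.75 Hz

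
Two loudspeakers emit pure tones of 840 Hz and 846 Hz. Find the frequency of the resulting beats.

6 Hz

Beats arise from superposition of two nearby frequencies; the beat rate is |f₁ − f₂|.
|840 − 846| = 6 Hz.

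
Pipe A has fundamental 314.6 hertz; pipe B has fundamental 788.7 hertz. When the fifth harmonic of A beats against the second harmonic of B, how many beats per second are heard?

Fifth harmonic of the first: 5·314.6 = 1573.0 Hz.
Second harmonic of the second: 2·788.7 = 1577.4 Hz.
f_beat = |1573.0 − 1577.4| = 4.4 Hz.

4.4 Hz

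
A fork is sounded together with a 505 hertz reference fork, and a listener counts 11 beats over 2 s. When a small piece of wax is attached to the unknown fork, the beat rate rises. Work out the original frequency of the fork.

499.5 Hz

Beat frequency = 11/2 = 5.5 Hz.
|f − 505| = 5.5, so the fork was at either 499.5 Hz or 510.5 Hz.
Loading a fork with wax lowers its frequency; the adjustment lowers the fork's frequency.
The beat rate rose, so the adjustment moved the fork further from 505 Hz — it was already below the reference.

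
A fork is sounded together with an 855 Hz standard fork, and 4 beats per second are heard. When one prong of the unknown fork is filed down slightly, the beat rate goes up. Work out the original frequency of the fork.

859 Hz

|f − 855| = 4, so the fork was at either 851 Hz or 859 Hz.
Filing a prong removes mass and raises the fork's frequency; the adjustment raises the fork's frequency.
The beat rate rose, so the adjustment moved the fork further from 855 Hz — it was already above the reference.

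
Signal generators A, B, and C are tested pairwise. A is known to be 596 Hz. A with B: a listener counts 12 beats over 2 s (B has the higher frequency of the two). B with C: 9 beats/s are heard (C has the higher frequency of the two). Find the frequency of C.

611 Hz

A–B: Beat frequency = 12/2 = 6 Hz.
B is above A, so f_B = 596 + 6 = 602 Hz.
C is above B, so f_C = 602 + 9 = 611 Hz.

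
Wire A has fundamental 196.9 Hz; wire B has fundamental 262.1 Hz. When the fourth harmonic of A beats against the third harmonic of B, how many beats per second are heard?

Fourth harmonic of the first: 4·196.9 = 787.6 Hz.
Third harmonic of the second: 3·262.1 = 786.3 Hz.
f_beat = |787.6 − 786.3| = 1.3 Hz.

1.3 Hz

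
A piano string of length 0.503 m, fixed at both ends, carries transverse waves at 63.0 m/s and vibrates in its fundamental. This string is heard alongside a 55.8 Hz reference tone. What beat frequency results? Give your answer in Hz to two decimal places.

6.82 Hz

For a string fixed at both ends, f_n = n·v/(2L) = 1·63.0/(2·0.503) = 62.6243 Hz.
f_beat = |62.6243 − 55.8| = 6.82 Hz.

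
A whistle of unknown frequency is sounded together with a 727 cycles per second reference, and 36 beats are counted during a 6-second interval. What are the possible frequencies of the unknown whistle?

Beat frequency = 36/6 = 6 Hz.
|f − 727| = 6, so f = 727 ± 6.

721 Hz or 733 Hz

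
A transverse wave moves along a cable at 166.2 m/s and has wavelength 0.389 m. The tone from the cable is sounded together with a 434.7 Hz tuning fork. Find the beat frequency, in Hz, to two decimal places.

7.45 Hz

Source frequency f = v/λ = 166.2/0.389 = 427.2494 Hz.
f_beat = |427.2494 − 434.7| = 7.45 Hz.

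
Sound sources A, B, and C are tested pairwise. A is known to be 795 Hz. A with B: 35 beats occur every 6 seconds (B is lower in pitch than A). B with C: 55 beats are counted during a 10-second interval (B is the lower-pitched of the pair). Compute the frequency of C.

A–B: Beat frequency = 35/6 = 5.8333 Hz.
B is below A, so f_B = 795 − 5.8333 = 789.1667 Hz.
B–C: Beat frequency = 55/10 = 5.5 Hz.
C is above B, so f_C = 789.1667 + 5.5 = 794.6667 Hz.

794.6667 Hz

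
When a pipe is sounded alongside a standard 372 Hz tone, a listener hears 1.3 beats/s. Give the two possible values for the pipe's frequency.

370.7 Hz or 373.3 Hz

|f − 372| = 1.3, so f = 372 ± 1.3.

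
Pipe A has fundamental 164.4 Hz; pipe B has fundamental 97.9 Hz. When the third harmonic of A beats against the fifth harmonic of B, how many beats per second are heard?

Third harmonic of the first: 3·164.4 = 493.2 Hz.
Fifth harmonic of the second: 5·97.9 = 489.5 Hz.
f_beat = |493.2 − 489.5| = 3.7 Hz.

3.7 Hz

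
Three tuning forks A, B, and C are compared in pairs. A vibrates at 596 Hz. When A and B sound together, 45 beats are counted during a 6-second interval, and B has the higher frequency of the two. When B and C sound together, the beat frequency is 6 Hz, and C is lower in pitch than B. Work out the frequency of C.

A–B: Beat frequency = 45/6 = 7.5 Hz.
B is above A, so f_B = 596 + 7.5 = 603.5 Hz.
C is below B, so f_C = 603.5 − 6 = 597.5 Hz.

597.5 Hz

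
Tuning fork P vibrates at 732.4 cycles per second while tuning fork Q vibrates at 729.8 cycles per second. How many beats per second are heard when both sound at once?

2.6 Hz

f_beat = |f₁ − f₂|.
|732.4 − 729.8| = 2.6 Hz.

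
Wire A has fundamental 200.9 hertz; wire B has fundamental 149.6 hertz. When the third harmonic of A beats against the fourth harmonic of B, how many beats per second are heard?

Third harmonic of the first: 3·200.9 = 602.7 Hz.
Fourth harmonic of the second: 4·149.6 = 598.4 Hz.
f_beat = |602.7 − 598.4| = 4.3 Hz.

4.3 Hz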